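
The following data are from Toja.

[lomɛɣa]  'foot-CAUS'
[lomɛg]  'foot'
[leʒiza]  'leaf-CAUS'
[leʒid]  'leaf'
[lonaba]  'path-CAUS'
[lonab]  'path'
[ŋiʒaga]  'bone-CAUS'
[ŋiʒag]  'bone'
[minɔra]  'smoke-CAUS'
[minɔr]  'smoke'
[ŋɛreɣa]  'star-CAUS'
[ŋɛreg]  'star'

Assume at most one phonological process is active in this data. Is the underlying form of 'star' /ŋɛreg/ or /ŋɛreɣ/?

The root 'star' surfaces as [ŋɛreɣa] and [ŋɛreg], with a stem-final [ɣ] ~ [g] alternation.
If /g/ were underlying and a rule turned it into [ɣ] before the CAUS suffix, 'bone' would also alternate; but it has [g] in both [ŋiʒaga] and [ŋiʒag].
The alternation reflects word-final hardening: voiced fricatives become stops word-finally. /ɣ/ is underlying.

/ŋɛreɣ/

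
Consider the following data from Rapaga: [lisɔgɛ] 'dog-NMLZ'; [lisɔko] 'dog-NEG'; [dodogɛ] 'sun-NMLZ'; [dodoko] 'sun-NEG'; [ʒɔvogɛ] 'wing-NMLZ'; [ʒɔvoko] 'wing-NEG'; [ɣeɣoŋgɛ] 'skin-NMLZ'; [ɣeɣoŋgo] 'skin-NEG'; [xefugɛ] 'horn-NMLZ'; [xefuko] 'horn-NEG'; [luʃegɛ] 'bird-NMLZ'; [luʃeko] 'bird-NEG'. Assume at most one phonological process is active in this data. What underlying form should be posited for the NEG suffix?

/-ko/

The NEG suffix surfaces as [-go] and [-ko], depending on the final segment of the stem.
By contrast the NMLZ suffix keeps its initial [g] throughout — that segment must be underlying.
So the underlying form is /-ko/, and voiceless stops become voiced after a nasal.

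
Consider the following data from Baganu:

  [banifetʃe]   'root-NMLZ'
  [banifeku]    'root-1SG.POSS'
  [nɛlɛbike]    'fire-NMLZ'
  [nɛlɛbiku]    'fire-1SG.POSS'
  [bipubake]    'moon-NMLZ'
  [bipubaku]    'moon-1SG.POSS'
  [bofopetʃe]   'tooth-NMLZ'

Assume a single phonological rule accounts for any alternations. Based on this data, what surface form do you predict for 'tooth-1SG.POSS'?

The root 'root' surfaces as [banifetʃe] and [banifeku], with a stem-final [tʃ] ~ [k] alternation.
Compare 'fire', with invariant [k] in [nɛlɛbike] and [nɛlɛbiku]: an analysis with underlying /k/ and a rule producing [tʃ] before the NMLZ suffix would wrongly predict alternation here too.
Therefore /tʃ/ is basic and [k] is derived by depalatalization (palato-alveolar /tʃ/ becomes [k] when no front vowel follows).
From [bofopetʃe] the stem 'tooth' is /bofopetʃ/; when no front vowel follows this yields [bofopeku].

[bofopeku]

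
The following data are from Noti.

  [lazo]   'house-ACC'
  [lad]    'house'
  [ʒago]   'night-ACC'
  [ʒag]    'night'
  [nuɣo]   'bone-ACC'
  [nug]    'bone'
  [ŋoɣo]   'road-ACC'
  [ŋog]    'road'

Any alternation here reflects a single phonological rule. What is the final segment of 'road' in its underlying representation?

/ɣ/

In [ŋoɣo] and [ŋog] the final segment of 'road' alternates: [ɣ] ~ [g].
But 'night' keeps [g] in both environments ([ʒago], [ʒag]), so there is no rule changing /g/ to [ɣ] before the ACC suffix.
So /ɣ/ is underlying, and a rule of word-final hardening — voiced fricatives become stops word-finally — gives [g].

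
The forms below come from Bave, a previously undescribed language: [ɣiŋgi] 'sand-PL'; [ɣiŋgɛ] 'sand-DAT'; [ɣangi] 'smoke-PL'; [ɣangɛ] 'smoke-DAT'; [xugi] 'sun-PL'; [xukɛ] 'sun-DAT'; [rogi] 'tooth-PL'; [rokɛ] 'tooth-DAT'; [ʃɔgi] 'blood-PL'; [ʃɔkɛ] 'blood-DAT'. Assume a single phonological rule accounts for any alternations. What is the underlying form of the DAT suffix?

/-kɛ/

The DAT suffix surfaces as [-gɛ] and [-kɛ], depending on the final segment of the stem.
By contrast the PL suffix keeps its initial [g] throughout — that segment must be underlying.
The DAT suffix is therefore /-kɛ/ underlyingly, with post-nasal voicing: voiceless stops become voiced after a nasal.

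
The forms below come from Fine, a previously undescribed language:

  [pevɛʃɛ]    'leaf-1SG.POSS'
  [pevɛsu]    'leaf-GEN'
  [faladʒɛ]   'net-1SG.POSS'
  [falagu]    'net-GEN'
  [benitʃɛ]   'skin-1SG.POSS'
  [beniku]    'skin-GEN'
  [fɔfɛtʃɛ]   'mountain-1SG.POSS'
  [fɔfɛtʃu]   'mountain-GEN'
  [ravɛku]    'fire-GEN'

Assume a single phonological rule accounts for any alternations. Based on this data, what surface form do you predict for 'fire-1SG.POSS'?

In [benitʃɛ] and [beniku] the final segment of 'skin' alternates: [tʃ] ~ [k].
If /tʃ/ were underlying and a rule turned it into [k] before the GEN suffix, 'mountain' would also alternate; but it has [tʃ] in both [fɔfɛtʃɛ] and [fɔfɛtʃu].
The alternation reflects palatalization before a front vowel: /k/, /g/ and /s/ become palato-alveolar [tʃ], [dʒ] and [ʃ] before a front vowel. /k/ is underlying.
The one attested form of 'fire', [ravɛku], shows underlying /ravɛk/. Applying the same rule before a front vowel gives [ravɛtʃɛ].

[ravɛtʃɛ]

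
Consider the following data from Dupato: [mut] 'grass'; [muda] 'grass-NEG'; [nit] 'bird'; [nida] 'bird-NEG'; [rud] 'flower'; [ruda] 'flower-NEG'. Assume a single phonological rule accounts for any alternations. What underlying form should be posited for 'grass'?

The stem for 'grass' ends in [t] in [mut] but [d] in [muda].
Compare 'flower', with invariant [d] in [rud] and [ruda]: an analysis with underlying /d/ and a rule producing [t] in isolation would wrongly predict alternation here too.
So /t/ is underlying, and a rule of intervocalic voicing — voiceless stops become voiced between vowels — gives [d].

/mut/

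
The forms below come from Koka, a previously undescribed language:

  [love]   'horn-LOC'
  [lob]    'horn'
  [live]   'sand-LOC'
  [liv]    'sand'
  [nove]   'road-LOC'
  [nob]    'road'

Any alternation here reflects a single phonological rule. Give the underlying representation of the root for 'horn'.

/lob/

The root 'horn' surfaces as [love] and [lob], with a stem-final [v] ~ [b] alternation.
But 'sand' keeps [v] in both environments ([live], [liv]), so there is no rule changing /v/ to [b] in isolation.
Therefore /b/ is basic and [v] is derived by intervocalic spirantization (voiced stops become fricatives between vowels).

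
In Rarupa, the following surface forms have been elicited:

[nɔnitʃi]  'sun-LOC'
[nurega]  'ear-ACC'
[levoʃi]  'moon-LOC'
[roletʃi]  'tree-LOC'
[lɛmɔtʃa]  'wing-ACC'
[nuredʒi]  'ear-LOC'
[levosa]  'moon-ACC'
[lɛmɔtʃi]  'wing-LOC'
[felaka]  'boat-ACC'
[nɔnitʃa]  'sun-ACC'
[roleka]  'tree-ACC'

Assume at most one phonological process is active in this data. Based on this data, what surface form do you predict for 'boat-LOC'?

[felatʃi]

'tree' shows [k] ~ [tʃ] at the end of the stem ([roleka] vs [roletʃi]).
Compare 'sun', with invariant [tʃ] in [nɔnitʃa] and [nɔnitʃi]: an analysis with underlying /tʃ/ and a rule producing [k] before the ACC suffix would wrongly predict alternation here too.
Therefore /k/ is basic and [tʃ] is derived by palatalization before a front vowel (/k/, /g/ and /s/ become palato-alveolar [tʃ], [dʒ] and [ʃ] before a front vowel).
The one attested form of 'boat', [felaka], shows underlying /felak/. Applying the same rule before a front vowel gives [felatʃi].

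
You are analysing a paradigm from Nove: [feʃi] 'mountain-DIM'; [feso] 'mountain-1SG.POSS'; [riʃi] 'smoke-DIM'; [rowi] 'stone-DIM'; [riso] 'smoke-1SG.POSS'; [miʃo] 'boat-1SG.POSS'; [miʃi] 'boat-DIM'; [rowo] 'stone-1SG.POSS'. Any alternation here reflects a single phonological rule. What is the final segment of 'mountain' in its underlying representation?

The stem for 'mountain' ends in [s] in [feso] but [ʃ] in [feʃi].
If /ʃ/ were underlying and a rule turned it into [s] before the 1SG.POSS suffix, 'boat' would also alternate; but it has [ʃ] in both [miʃo] and [miʃi].
The underlying segment must be /s/; /s/ becomes palato-alveolar [ʃ] before a front vowel, yielding [ʃ] there.

/s/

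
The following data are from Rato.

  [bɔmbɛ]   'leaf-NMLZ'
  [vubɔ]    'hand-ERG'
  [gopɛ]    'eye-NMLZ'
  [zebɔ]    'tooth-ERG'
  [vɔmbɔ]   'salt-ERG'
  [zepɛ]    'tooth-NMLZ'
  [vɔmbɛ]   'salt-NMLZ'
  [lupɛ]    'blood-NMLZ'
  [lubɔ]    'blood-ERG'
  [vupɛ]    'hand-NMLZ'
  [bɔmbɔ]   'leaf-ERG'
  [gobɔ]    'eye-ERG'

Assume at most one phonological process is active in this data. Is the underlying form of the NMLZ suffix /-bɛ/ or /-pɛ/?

/-pɛ/

The NMLZ morpheme has two allomorphs, [-bɛ] and [-pɛ].
By contrast the ERG suffix keeps its initial [b] throughout — that segment must be underlying.
The NMLZ suffix is therefore /-pɛ/ underlyingly, with post-nasal voicing: voiceless stops become voiced after a nasal.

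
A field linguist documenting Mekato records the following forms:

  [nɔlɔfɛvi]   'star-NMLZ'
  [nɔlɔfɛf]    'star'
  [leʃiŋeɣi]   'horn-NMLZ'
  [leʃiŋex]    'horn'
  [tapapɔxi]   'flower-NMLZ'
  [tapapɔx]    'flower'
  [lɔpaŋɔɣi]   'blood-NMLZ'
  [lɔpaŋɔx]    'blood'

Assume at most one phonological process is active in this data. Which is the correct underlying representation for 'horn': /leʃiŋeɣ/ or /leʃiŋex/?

The root 'horn' surfaces as [leʃiŋeɣi] and [leʃiŋex], with a stem-final [ɣ] ~ [x] alternation.
But 'flower' keeps [x] in both environments ([tapapɔxi], [tapapɔx]), so there is no rule changing /x/ to [ɣ] before the NMLZ suffix.
The alternation reflects word-final obstruent devoicing: voiced obstruents become voiceless word-finally. /ɣ/ is underlying.

/leʃiŋeɣ/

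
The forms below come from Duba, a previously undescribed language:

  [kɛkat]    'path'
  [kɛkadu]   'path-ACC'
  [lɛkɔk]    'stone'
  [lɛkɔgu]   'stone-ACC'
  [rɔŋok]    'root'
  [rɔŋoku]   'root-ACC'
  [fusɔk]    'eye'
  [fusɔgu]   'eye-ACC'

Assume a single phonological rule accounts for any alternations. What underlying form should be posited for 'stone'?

'stone' shows [k] ~ [g] at the end of the stem ([lɛkɔk] vs [lɛkɔgu]).
The stem 'root' ([rɔŋok], [rɔŋoku]) shows [k] unchanged in both environments, so [k] cannot be basic with [g] derived before the ACC suffix.
The alternation reflects word-final obstruent devoicing: voiced obstruents become voiceless word-finally. /g/ is underlying.

/lɛkɔg/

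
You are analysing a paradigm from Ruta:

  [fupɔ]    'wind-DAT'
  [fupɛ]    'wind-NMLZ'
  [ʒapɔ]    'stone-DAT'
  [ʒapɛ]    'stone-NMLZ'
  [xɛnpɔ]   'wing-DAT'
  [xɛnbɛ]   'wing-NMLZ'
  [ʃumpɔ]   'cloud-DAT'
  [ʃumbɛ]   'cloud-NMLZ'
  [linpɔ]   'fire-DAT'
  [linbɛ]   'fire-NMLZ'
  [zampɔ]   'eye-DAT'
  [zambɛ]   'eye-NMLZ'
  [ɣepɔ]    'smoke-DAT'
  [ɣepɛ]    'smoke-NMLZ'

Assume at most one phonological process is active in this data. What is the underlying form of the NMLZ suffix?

/-bɛ/

The NMLZ morpheme has two allomorphs, [-bɛ] and [-pɛ].
By contrast the DAT suffix keeps its initial [p] throughout — that segment must be underlying.
The NMLZ suffix is therefore /-bɛ/ underlyingly, with post-vocalic devoicing: voiced stops become voiceless after a vowel.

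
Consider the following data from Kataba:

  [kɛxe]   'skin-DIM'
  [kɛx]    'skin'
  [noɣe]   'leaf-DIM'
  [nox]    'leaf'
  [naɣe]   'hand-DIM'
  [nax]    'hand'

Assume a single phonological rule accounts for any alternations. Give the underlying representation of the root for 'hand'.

'hand' shows [ɣ] ~ [x] at the end of the stem ([naɣe] vs [nax]).
But 'skin' keeps [x] in both environments ([kɛxe], [kɛx]), so there is no rule changing /x/ to [ɣ] before the DIM suffix.
Therefore /ɣ/ is basic and [x] is derived by word-final obstruent devoicing (voiced obstruents become voiceless word-finally).
The underlying form of 'hand' is therefore /naɣ/.

/naɣ/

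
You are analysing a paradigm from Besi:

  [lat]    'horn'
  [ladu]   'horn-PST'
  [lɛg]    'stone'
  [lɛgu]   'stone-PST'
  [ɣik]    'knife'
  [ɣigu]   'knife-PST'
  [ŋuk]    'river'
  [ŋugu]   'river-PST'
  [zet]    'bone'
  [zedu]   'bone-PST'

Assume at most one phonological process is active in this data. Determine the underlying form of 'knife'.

/ɣik/

The stem for 'knife' ends in [k] in [ɣik] but [g] in [ɣigu].
If /g/ were underlying and a rule turned it into [k] in isolation, 'stone' would also alternate; but it has [g] in both [lɛg] and [lɛgu].
So /k/ is underlying, and a rule of intervocalic voicing — voiceless stops become voiced between vowels — gives [g].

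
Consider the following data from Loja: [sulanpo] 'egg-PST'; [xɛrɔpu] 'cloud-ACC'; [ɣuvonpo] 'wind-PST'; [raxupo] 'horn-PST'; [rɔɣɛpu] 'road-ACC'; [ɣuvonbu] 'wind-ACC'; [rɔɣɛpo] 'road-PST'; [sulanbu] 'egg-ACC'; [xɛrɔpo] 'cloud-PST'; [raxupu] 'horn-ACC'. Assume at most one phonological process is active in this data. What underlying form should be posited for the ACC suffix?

/-bu/

The ACC suffix surfaces as [-bu] and [-pu], depending on the final segment of the stem.
The PST suffix, which begins with [p], is invariant after every stem; so [p] is not altered by any rule here.
The ACC suffix is therefore /-bu/ underlyingly, with post-vocalic devoicing: voiced stops become voiceless after a vowel.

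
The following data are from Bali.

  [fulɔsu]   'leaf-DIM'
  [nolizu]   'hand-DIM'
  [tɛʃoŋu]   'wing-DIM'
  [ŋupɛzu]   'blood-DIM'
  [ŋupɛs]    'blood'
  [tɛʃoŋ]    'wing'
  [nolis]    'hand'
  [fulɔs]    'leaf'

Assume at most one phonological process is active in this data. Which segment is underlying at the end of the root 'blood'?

The root 'blood' surfaces as [ŋupɛzu] and [ŋupɛs], with a stem-final [z] ~ [s] alternation.
But 'leaf' keeps [s] in both environments ([fulɔsu], [fulɔs]), so there is no rule changing /s/ to [z] before the DIM suffix.
The alternation reflects word-final obstruent devoicing: voiced obstruents become voiceless word-finally. /z/ is underlying.

/z/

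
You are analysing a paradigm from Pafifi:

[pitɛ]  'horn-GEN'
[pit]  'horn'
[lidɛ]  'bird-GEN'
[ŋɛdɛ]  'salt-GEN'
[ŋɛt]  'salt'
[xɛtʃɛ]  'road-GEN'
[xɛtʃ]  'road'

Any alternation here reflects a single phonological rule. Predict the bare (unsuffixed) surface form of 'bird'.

[lit]

The stem for 'salt' ends in [d] in [ŋɛdɛ] but [t] in [ŋɛt].
If /t/ were underlying and a rule turned it into [d] before the GEN suffix, 'horn' would also alternate; but it has [t] in both [pitɛ] and [pit].
The underlying segment must be /d/; voiced obstruents become voiceless word-finally, yielding [t] there.
From [lidɛ] the stem 'bird' is /lid/; word-finally this yields [lit].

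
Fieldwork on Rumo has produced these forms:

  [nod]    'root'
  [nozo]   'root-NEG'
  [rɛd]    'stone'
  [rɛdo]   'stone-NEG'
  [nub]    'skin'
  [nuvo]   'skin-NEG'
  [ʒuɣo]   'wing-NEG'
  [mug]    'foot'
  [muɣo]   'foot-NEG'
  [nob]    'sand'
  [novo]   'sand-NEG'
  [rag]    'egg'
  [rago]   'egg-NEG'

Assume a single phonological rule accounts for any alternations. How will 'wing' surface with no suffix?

The root 'foot' surfaces as [mug] and [muɣo], with a stem-final [g] ~ [ɣ] alternation.
The stem 'egg' ([rag], [rago]) shows [g] unchanged in both environments, so [g] cannot be basic with [ɣ] derived before the NEG suffix.
The alternation reflects word-final hardening: voiced fricatives become stops word-finally. /ɣ/ is underlying.
From [ʒuɣo] the stem 'wing' is /ʒuɣ/; word-finally this yields [ʒug].

[ʒug]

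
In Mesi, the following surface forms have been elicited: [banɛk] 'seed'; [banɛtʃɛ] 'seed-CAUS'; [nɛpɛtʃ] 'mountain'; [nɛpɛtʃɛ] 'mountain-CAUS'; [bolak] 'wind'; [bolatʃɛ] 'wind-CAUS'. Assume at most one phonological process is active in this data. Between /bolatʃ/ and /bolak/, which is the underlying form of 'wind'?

/bolak/

In [bolak] and [bolatʃɛ] the final segment of 'wind' alternates: [k] ~ [tʃ].
But 'mountain' keeps [tʃ] in both environments ([nɛpɛtʃ], [nɛpɛtʃɛ]), so there is no rule changing /tʃ/ to [k] in isolation.
Therefore /k/ is basic and [tʃ] is derived by palatalization before a front vowel (/k/ becomes palato-alveolar [tʃ] before a front vowel).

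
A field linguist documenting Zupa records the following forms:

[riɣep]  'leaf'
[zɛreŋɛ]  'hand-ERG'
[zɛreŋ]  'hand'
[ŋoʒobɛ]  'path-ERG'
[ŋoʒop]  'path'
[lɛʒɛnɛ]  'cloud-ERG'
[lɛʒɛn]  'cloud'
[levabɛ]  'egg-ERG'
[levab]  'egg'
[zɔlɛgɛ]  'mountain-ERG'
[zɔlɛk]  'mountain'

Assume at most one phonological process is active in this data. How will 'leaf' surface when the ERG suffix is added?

[riɣebɛ]

The root 'path' surfaces as [ŋoʒobɛ] and [ŋoʒop], with a stem-final [b] ~ [p] alternation.
Compare 'egg', with invariant [b] in [levabɛ] and [levab]: an analysis with underlying /b/ and a rule producing [p] in isolation would wrongly predict alternation here too.
Therefore /p/ is basic and [b] is derived by intervocalic voicing (voiceless stops become voiced between vowels).
From [riɣep] the stem 'leaf' is /riɣep/; between vowels this yields [riɣebɛ].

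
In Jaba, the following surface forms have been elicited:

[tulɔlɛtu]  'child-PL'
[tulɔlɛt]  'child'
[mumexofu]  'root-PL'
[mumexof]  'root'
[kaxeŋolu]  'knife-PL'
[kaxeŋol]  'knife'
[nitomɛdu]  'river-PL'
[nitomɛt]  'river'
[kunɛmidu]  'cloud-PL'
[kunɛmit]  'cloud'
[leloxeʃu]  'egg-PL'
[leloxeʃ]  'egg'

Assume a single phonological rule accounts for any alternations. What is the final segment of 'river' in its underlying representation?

/d/

In [nitomɛdu] and [nitomɛt] the final segment of 'river' alternates: [d] ~ [t].
Compare 'child', with invariant [t] in [tulɔlɛtu] and [tulɔlɛt]: an analysis with underlying /t/ and a rule producing [d] before the PL suffix would wrongly predict alternation here too.
Therefore /d/ is basic and [t] is derived by word-final obstruent devoicing (voiced obstruents become voiceless word-finally).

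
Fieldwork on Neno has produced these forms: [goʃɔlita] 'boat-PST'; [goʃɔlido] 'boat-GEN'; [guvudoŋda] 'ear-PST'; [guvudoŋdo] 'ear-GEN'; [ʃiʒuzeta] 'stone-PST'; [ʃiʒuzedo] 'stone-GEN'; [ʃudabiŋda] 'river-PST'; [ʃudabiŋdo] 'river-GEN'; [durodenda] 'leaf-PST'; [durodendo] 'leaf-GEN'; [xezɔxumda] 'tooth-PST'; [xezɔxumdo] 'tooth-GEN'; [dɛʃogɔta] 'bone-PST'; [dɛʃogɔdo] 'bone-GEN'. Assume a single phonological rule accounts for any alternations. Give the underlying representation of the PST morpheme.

/-ta/

The PST morpheme has two allomorphs, [-da] and [-ta].
By contrast the GEN suffix keeps its initial [d] throughout — that segment must be underlying.
So the underlying form is /-ta/, and voiceless stops become voiced after a nasal.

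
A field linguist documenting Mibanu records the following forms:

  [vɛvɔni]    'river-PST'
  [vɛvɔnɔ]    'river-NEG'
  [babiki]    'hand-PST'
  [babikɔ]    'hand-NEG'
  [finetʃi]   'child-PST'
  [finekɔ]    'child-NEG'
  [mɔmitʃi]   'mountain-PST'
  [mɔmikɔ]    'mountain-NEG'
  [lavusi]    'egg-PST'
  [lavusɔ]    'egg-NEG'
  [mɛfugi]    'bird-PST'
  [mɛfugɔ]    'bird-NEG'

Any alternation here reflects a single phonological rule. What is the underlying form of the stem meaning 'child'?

The root 'child' surfaces as [finetʃi] and [finekɔ], with a stem-final [tʃ] ~ [k] alternation.
Compare 'hand', with invariant [k] in [babiki] and [babikɔ]: an analysis with underlying /k/ and a rule producing [tʃ] before the PST suffix would wrongly predict alternation here too.
The underlying segment must be /tʃ/; palato-alveolar /tʃ/ becomes [k] when no front vowel follows, yielding [k] there.
The underlying form of 'child' is therefore /finetʃ/.

/finetʃ/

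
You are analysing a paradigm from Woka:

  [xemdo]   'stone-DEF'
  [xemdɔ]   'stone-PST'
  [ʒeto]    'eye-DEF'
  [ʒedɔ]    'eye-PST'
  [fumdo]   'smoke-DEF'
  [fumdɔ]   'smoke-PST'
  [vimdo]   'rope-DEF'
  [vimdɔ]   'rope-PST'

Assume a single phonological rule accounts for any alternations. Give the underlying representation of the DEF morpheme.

/-to/

The DEF suffix surfaces as [-do] and [-to], depending on the final segment of the stem.
The PST suffix, which begins with [d], is invariant after every stem; so [d] is not altered by any rule here.
So the underlying form is /-to/, and voiceless stops become voiced after a nasal.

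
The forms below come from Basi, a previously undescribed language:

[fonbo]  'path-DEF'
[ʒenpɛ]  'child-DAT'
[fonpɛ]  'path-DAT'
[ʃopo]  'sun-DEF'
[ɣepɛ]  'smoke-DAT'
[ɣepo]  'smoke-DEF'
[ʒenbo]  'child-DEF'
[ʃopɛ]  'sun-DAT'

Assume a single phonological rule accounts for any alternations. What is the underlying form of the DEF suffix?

The DEF morpheme has two allomorphs, [-bo] and [-po].
By contrast the DAT suffix keeps its initial [p] throughout — that segment must be underlying.
The DEF suffix is therefore /-bo/ underlyingly, with post-vocalic devoicing: voiced stops become voiceless after a vowel.

/-bo/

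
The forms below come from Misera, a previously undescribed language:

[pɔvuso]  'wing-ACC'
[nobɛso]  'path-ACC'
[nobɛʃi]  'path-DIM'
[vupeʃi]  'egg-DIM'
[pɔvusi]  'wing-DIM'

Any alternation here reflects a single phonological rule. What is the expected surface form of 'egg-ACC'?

The stem for 'path' ends in [s] in [nobɛso] but [ʃ] in [nobɛʃi].
If /s/ were underlying and a rule turned it into [ʃ] before the DIM suffix, 'wing' would also alternate; but it has [s] in both [pɔvuso] and [pɔvusi].
The underlying segment must be /ʃ/; palato-alveolar /ʃ/ becomes [s] when no front vowel follows, yielding [s] there.
From [vupeʃi] the stem 'egg' is /vupeʃ/; when no front vowel follows this yields [vupeso].

[vupeso]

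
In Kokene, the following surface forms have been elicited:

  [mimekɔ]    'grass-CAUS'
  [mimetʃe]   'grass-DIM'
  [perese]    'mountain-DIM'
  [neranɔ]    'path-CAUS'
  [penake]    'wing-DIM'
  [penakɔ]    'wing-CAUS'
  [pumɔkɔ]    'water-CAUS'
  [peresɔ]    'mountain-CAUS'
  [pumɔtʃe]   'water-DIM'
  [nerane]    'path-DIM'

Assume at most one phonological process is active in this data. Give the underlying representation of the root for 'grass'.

'grass' shows [tʃ] ~ [k] at the end of the stem ([mimetʃe] vs [mimekɔ]).
But 'wing' keeps [k] in both environments ([penake], [penakɔ]), so there is no rule changing /k/ to [tʃ] before the DIM suffix.
The alternation reflects depalatalization: palato-alveolar /tʃ/ becomes [k] when no front vowel follows. /tʃ/ is underlying.

/mimetʃ/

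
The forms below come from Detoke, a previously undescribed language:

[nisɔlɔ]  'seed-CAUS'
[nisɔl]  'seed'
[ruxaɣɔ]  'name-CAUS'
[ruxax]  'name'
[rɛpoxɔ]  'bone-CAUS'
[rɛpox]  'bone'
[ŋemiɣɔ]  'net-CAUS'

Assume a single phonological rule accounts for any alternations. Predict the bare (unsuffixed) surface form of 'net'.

[ŋemix]

In [ruxaɣɔ] and [ruxax] the final segment of 'name' alternates: [ɣ] ~ [x].
But 'bone' keeps [x] in both environments ([rɛpoxɔ], [rɛpox]), so there is no rule changing /x/ to [ɣ] before the CAUS suffix.
So /ɣ/ is underlying, and a rule of word-final obstruent devoicing — voiced obstruents become voiceless word-finally — gives [x].
From [ŋemiɣɔ] the stem 'net' is /ŋemiɣ/; word-finally this yields [ŋemix].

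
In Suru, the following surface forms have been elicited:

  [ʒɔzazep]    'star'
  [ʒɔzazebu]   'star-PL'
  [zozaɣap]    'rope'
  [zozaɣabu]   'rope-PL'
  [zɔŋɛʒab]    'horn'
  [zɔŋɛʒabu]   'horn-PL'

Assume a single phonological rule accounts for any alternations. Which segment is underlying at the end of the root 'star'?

The stem for 'star' ends in [p] in [ʒɔzazep] but [b] in [ʒɔzazebu].
The stem 'horn' ([zɔŋɛʒab], [zɔŋɛʒabu]) shows [b] unchanged in both environments, so [b] cannot be basic with [p] derived in isolation.
Therefore /p/ is basic and [b] is derived by intervocalic voicing (voiceless stops become voiced between vowels).

/p/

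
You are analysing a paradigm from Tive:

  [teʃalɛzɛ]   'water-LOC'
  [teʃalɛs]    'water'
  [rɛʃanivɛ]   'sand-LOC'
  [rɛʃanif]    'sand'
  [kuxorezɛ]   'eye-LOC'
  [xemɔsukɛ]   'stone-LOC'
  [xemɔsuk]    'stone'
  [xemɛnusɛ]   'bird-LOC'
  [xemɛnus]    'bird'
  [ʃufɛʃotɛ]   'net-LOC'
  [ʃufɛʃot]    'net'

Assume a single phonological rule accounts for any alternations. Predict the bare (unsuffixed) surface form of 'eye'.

The stem for 'water' ends in [z] in [teʃalɛzɛ] but [s] in [teʃalɛs].
But 'bird' keeps [s] in both environments ([xemɛnusɛ], [xemɛnus]), so there is no rule changing /s/ to [z] before the LOC suffix.
Therefore /z/ is basic and [s] is derived by word-final obstruent devoicing (voiced obstruents become voiceless word-finally).
From [kuxorezɛ] the stem 'eye' is /kuxorez/; word-finally this yields [kuxores].

[kuxores]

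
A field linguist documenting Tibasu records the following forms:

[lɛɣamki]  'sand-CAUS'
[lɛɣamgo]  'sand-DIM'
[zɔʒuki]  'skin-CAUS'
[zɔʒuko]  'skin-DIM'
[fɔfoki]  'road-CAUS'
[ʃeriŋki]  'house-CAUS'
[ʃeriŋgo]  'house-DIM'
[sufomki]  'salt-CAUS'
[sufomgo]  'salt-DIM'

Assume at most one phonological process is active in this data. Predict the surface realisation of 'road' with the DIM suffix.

[fɔfoko]

The DIM suffix surfaces as [-go] and [-ko], depending on the final segment of the stem.
By contrast the CAUS suffix keeps its initial [k] throughout — that segment must be underlying.
So the underlying form is /-go/, and voiced stops become voiceless after a vowel.
After 'road', which ends in a vowel, the suffix surfaces as [-ko], giving [fɔfoko].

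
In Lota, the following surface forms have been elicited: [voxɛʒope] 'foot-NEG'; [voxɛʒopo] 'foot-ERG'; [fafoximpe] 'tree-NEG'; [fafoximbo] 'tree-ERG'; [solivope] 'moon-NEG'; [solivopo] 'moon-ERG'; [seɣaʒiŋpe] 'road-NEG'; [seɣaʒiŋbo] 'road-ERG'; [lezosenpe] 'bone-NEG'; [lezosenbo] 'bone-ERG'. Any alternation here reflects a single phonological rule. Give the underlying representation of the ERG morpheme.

/-bo/

The ERG morpheme has two allomorphs, [-bo] and [-po].
The NEG suffix, which begins with [p], is invariant after every stem; so [p] is not altered by any rule here.
So the underlying form is /-bo/, and voiced stops become voiceless after a vowel.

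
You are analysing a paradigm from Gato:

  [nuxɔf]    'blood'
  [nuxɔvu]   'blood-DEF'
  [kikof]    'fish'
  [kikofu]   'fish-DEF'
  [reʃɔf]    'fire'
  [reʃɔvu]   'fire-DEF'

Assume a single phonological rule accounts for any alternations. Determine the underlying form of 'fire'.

The root 'fire' surfaces as [reʃɔf] and [reʃɔvu], with a stem-final [f] ~ [v] alternation.
Compare 'fish', with invariant [f] in [kikof] and [kikofu]: an analysis with underlying /f/ and a rule producing [v] before the DEF suffix would wrongly predict alternation here too.
So /v/ is underlying, and a rule of word-final obstruent devoicing — voiced obstruents become voiceless word-finally — gives [f].

/reʃɔv/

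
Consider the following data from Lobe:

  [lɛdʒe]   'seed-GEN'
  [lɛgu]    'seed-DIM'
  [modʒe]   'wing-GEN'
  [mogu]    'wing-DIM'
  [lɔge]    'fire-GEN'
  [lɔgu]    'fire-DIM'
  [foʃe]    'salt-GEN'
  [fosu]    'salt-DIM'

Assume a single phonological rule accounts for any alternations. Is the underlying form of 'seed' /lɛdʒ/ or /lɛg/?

/lɛdʒ/

In [lɛdʒe] and [lɛgu] the final segment of 'seed' alternates: [dʒ] ~ [g].
But 'fire' keeps [g] in both environments ([lɔge], [lɔgu]), so there is no rule changing /g/ to [dʒ] before the GEN suffix.
The alternation reflects depalatalization: palato-alveolar /dʒ/ and /ʃ/ become [g] and [s] when no front vowel follows. /dʒ/ is underlying.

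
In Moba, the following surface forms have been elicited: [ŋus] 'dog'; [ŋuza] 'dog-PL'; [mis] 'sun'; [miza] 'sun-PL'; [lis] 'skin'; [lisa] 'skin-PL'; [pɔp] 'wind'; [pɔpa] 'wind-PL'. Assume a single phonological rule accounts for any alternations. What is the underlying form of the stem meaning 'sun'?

/miz/

In [mis] and [miza] the final segment of 'sun' alternates: [s] ~ [z].
If /s/ were underlying and a rule turned it into [z] before the PL suffix, 'skin' would also alternate; but it has [s] in both [lis] and [lisa].
So /z/ is underlying, and a rule of word-final obstruent devoicing — voiced obstruents become voiceless word-finally — gives [s].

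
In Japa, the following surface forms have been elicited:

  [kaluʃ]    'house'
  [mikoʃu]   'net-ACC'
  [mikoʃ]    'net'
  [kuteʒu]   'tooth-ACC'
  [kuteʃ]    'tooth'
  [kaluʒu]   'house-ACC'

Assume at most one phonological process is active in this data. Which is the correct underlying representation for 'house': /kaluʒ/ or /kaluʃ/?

In [kaluʒu] and [kaluʃ] the final segment of 'house' alternates: [ʒ] ~ [ʃ].
The stem 'net' ([mikoʃu], [mikoʃ]) shows [ʃ] unchanged in both environments, so [ʃ] cannot be basic with [ʒ] derived before the ACC suffix.
So /ʒ/ is underlying, and a rule of word-final obstruent devoicing — voiced obstruents become voiceless word-finally — gives [ʃ].

/kaluʒ/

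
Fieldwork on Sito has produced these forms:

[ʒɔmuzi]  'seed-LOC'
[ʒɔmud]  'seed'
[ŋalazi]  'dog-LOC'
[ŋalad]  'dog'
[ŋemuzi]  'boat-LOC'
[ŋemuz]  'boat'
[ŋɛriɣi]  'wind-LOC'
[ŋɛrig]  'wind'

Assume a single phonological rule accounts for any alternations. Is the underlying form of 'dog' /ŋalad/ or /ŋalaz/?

/ŋalad/

The root 'dog' surfaces as [ŋalazi] and [ŋalad], with a stem-final [z] ~ [d] alternation.
If /z/ were underlying and a rule turned it into [d] in isolation, 'boat' would also alternate; but it has [z] in both [ŋemuzi] and [ŋemuz].
Therefore /d/ is basic and [z] is derived by intervocalic spirantization (voiced stops become fricatives between vowels).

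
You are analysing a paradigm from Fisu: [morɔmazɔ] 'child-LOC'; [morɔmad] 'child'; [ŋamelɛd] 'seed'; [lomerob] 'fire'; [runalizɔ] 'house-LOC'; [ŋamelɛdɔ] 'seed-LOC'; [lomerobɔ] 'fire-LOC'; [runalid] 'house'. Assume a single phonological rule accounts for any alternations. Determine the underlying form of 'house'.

/runaliz/

'house' shows [z] ~ [d] at the end of the stem ([runalizɔ] vs [runalid]).
But 'seed' keeps [d] in both environments ([ŋamelɛdɔ], [ŋamelɛd]), so there is no rule changing /d/ to [z] before the LOC suffix.
The alternation reflects word-final hardening: voiced fricatives become stops word-finally. /z/ is underlying.
Hence 'house' is /runaliz/ underlyingly.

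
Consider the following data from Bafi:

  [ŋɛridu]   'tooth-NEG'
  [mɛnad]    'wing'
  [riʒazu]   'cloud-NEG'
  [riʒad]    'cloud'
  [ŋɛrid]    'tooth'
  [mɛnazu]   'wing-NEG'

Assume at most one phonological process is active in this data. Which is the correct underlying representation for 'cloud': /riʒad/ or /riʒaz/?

/riʒaz/

The root 'cloud' surfaces as [riʒazu] and [riʒad], with a stem-final [z] ~ [d] alternation.
But 'tooth' keeps [d] in both environments ([ŋɛridu], [ŋɛrid]), so there is no rule changing /d/ to [z] before the NEG suffix.
So /z/ is underlying, and a rule of word-final hardening — voiced fricatives become stops word-finally — gives [d].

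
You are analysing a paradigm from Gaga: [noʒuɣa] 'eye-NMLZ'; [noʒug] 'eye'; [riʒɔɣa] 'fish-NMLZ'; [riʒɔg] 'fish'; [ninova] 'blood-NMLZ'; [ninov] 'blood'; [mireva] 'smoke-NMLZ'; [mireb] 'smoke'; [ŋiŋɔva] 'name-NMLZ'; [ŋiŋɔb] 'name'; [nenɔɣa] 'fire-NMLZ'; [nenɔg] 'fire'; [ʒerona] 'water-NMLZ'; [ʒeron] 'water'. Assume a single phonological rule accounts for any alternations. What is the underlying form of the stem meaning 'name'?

/ŋiŋɔb/

'name' shows [v] ~ [b] at the end of the stem ([ŋiŋɔva] vs [ŋiŋɔb]).
If /v/ were underlying and a rule turned it into [b] in isolation, 'blood' would also alternate; but it has [v] in both [ninova] and [ninov].
Therefore /b/ is basic and [v] is derived by intervocalic spirantization (voiced stops become fricatives between vowels).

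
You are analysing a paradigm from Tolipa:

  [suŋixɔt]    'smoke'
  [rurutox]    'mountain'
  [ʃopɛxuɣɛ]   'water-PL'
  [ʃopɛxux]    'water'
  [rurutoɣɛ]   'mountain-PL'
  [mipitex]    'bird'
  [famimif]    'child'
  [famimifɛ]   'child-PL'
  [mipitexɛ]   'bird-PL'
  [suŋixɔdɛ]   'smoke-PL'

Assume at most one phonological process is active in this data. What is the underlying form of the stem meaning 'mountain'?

The stem for 'mountain' ends in [ɣ] in [rurutoɣɛ] but [x] in [rurutox].
Compare 'bird', with invariant [x] in [mipitexɛ] and [mipitex]: an analysis with underlying /x/ and a rule producing [ɣ] before the PL suffix would wrongly predict alternation here too.
So /ɣ/ is underlying, and a rule of word-final obstruent devoicing — voiced obstruents become voiceless word-finally — gives [x].
The underlying form of 'mountain' is therefore /rurutoɣ/.

/rurutoɣ/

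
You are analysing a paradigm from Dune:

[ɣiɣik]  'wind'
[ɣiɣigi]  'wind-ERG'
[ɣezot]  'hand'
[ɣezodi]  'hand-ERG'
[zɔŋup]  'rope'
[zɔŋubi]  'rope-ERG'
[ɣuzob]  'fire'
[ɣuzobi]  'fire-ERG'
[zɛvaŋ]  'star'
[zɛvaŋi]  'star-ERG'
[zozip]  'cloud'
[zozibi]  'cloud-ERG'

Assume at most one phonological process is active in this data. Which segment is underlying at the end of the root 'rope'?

/p/

The stem for 'rope' ends in [p] in [zɔŋup] but [b] in [zɔŋubi].
But 'fire' keeps [b] in both environments ([ɣuzob], [ɣuzobi]), so there is no rule changing /b/ to [p] in isolation.
Therefore /p/ is basic and [b] is derived by intervocalic voicing (voiceless stops become voiced between vowels).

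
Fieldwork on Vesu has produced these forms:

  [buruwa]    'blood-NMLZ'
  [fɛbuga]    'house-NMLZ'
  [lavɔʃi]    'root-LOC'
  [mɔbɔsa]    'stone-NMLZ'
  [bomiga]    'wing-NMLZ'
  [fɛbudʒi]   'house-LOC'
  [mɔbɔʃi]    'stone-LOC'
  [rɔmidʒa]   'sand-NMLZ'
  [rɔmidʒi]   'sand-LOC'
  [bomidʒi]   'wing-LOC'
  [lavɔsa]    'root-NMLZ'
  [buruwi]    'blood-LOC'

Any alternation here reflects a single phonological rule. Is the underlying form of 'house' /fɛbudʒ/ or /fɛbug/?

The root 'house' surfaces as [fɛbudʒi] and [fɛbuga], with a stem-final [dʒ] ~ [g] alternation.
The stem 'sand' ([rɔmidʒi], [rɔmidʒa]) shows [dʒ] unchanged in both environments, so [dʒ] cannot be basic with [g] derived before the NMLZ suffix.
Therefore /g/ is basic and [dʒ] is derived by palatalization before a front vowel (/g/ and /s/ become palato-alveolar [dʒ] and [ʃ] before a front vowel).

/fɛbug/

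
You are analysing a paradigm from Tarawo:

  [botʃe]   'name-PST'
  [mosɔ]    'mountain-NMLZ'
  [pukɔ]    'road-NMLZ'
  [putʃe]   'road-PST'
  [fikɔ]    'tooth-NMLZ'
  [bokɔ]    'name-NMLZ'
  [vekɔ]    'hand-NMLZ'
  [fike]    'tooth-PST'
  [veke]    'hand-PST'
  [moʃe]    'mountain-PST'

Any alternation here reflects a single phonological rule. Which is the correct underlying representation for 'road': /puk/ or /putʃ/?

/putʃ/

'road' shows [k] ~ [tʃ] at the end of the stem ([pukɔ] vs [putʃe]).
Compare 'hand', with invariant [k] in [vekɔ] and [veke]: an analysis with underlying /k/ and a rule producing [tʃ] before the PST suffix would wrongly predict alternation here too.
Therefore /tʃ/ is basic and [k] is derived by depalatalization (palato-alveolar /tʃ/ and /ʃ/ become [k] and [s] when no front vowel follows).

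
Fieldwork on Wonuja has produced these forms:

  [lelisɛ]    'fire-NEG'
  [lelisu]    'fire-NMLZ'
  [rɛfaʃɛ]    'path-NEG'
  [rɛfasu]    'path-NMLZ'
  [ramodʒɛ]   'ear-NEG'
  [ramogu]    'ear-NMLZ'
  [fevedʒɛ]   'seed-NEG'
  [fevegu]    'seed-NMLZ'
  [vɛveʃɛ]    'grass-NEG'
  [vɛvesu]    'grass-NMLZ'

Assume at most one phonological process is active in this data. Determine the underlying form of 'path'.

/rɛfaʃ/

'path' shows [ʃ] ~ [s] at the end of the stem ([rɛfaʃɛ] vs [rɛfasu]).
But 'fire' keeps [s] in both environments ([lelisɛ], [lelisu]), so there is no rule changing /s/ to [ʃ] before the NEG suffix.
So /ʃ/ is underlying, and a rule of depalatalization — palato-alveolar /dʒ/ and /ʃ/ become [g] and [s] when no front vowel follows — gives [s].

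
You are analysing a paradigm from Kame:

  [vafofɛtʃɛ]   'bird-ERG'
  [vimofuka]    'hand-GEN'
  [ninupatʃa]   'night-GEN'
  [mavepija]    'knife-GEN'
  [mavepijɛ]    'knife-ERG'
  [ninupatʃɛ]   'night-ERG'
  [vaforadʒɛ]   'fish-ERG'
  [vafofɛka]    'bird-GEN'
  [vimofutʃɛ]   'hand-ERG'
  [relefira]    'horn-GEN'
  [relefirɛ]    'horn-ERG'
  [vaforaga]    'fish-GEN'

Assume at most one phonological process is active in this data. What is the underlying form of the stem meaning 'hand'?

/vimofuk/

'hand' shows [k] ~ [tʃ] at the end of the stem ([vimofuka] vs [vimofutʃɛ]).
If /tʃ/ were underlying and a rule turned it into [k] before the GEN suffix, 'night' would also alternate; but it has [tʃ] in both [ninupatʃa] and [ninupatʃɛ].
The alternation reflects palatalization before a front vowel: /k/ and /g/ become palato-alveolar [tʃ] and [dʒ] before a front vowel. /k/ is underlying.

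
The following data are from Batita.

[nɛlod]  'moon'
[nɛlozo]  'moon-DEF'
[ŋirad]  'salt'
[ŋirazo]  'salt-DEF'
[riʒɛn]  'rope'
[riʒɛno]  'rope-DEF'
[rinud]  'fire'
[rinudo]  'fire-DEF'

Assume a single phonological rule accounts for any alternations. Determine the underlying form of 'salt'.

/ŋiraz/

The root 'salt' surfaces as [ŋirad] and [ŋirazo], with a stem-final [d] ~ [z] alternation.
Compare 'fire', with invariant [d] in [rinud] and [rinudo]: an analysis with underlying /d/ and a rule producing [z] before the DEF suffix would wrongly predict alternation here too.
So /z/ is underlying, and a rule of word-final hardening — voiced fricatives become stops word-finally — gives [d].
The underlying form of 'salt' is therefore /ŋiraz/.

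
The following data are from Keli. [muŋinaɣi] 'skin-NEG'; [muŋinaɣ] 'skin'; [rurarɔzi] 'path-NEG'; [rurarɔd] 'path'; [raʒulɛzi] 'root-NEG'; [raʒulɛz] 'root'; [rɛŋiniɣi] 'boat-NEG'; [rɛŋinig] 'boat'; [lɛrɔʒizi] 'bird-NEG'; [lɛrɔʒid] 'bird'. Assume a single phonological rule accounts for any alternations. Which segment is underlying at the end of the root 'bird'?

/d/

The stem for 'bird' ends in [z] in [lɛrɔʒizi] but [d] in [lɛrɔʒid].
The stem 'root' ([raʒulɛzi], [raʒulɛz]) shows [z] unchanged in both environments, so [z] cannot be basic with [d] derived in isolation.
The alternation reflects intervocalic spirantization: voiced stops become fricatives between vowels. /d/ is underlying.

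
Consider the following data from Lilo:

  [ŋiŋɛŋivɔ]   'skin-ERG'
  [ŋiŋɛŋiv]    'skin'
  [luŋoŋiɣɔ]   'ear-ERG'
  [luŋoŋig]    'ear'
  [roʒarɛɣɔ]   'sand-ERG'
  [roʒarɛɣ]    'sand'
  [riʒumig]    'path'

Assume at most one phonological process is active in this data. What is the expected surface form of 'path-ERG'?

[riʒumiɣɔ]

The root 'ear' surfaces as [luŋoŋiɣɔ] and [luŋoŋig], with a stem-final [ɣ] ~ [g] alternation.
Compare 'sand', with invariant [ɣ] in [roʒarɛɣɔ] and [roʒarɛɣ]: an analysis with underlying /ɣ/ and a rule producing [g] in isolation would wrongly predict alternation here too.
Therefore /g/ is basic and [ɣ] is derived by intervocalic spirantization (voiced stops become fricatives between vowels).
The one attested form of 'path', [riʒumig], shows underlying /riʒumig/. Applying the same rule between vowels gives [riʒumiɣɔ].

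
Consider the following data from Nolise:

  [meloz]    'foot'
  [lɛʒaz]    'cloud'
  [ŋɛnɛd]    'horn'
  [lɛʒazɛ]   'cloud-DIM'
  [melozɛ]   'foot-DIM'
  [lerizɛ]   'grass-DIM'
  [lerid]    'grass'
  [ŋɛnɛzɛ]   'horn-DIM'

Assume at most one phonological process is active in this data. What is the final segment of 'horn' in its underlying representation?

/d/

'horn' shows [d] ~ [z] at the end of the stem ([ŋɛnɛd] vs [ŋɛnɛzɛ]).
But 'foot' keeps [z] in both environments ([meloz], [melozɛ]), so there is no rule changing /z/ to [d] in isolation.
The alternation reflects intervocalic spirantization: voiced stops become fricatives between vowels. /d/ is underlying.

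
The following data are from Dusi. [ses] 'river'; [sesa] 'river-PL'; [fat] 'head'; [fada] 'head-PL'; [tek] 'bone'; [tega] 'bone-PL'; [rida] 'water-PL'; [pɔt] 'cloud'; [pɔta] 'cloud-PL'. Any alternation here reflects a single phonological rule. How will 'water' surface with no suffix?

[rit]

In [fat] and [fada] the final segment of 'head' alternates: [t] ~ [d].
Compare 'cloud', with invariant [t] in [pɔt] and [pɔta]: an analysis with underlying /t/ and a rule producing [d] before the PL suffix would wrongly predict alternation here too.
Therefore /d/ is basic and [t] is derived by word-final obstruent devoicing (voiced obstruents become voiceless word-finally).
The one attested form of 'water', [rida], shows underlying /rid/. Applying the same rule word-finally gives [rit].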